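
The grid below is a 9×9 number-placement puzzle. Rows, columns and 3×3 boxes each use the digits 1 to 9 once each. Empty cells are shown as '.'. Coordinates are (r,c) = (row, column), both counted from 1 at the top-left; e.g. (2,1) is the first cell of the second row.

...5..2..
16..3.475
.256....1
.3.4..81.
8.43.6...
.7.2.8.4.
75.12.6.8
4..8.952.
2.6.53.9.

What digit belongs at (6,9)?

(2,4) = 9 (sole candidate).
(2,6) = 2 (sole candidate).
(5,8) = 5 (sole candidate).
(7,6) = 4 (sole candidate).
(7,8) = 3 (sole candidate).
(8,2) = 1 (sole candidate).
(8,3) = 3 (sole candidate).
(8,9) = 7 (sole candidate).
(9,2) = 8 (sole candidate).
(9,4) = 7 (sole candidate).
(9,7) = 1 (sole candidate).
(9,9) = 4 (sole candidate).
(2,3) = 8 (sole candidate).
(3,6) = 7 (sole candidate).
(3,8) = 8 (sole candidate).
(4,6) = 5 (sole candidate).
(5,2) = 9 (sole candidate).
(5,7) = 7 (sole candidate).
(5,9) = 2 (sole candidate).
(6,3) = 1 (sole candidate).
(6,5) = 9 (sole candidate).
(6,7) = 3 (sole candidate).
(6,9) = 6: row 6 has {1,2,3,4,7,8,9}; col 9 has {1,2,4,5,7,8}; box has {1,2,3,4,5,7,8} → only 6 remains.

6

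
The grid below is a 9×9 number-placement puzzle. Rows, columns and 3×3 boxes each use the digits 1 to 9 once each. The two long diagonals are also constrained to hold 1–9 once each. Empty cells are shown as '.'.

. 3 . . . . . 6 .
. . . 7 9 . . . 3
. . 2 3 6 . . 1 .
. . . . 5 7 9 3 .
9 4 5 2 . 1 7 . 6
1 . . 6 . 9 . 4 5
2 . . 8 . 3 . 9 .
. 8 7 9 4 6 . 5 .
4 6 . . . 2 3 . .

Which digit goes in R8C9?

2

R2C2 = 1: row 2 has {3,7,9}; col 2 has {3,4,6,8}; box has {2,3}; main diagonal has {2,5,9} → only 1 remains.
R2C8 = 2: row 2 has {1,3,7,9}; col 8 has {1,3,4,5,6,9}; box has {1,3,6}; anti-diagonal has {4,6,7,8} → only 2 remains.
R3C7 = 5: row 3 has {1,2,3,6}; col 7 has {3,7,9}; box has {1,2,3,6}; anti-diagonal has {2,4,6,7,8} → only 5 remains.
R4C2 = 2: row 4 has {3,5,7,9}; col 2 has {1,3,4,6,8}; box has {1,4,5,9} → only 2 remains.
R4C4 = 4: row 4 has {2,3,5,7,9}; col 4 has {2,3,6,7,8,9}; box has {1,2,5,6,7,9}; main diagonal has {1,2,5,9} → only 4 remains.
R5C5 = 3: row 5 has {1,2,4,5,6,7,9}; col 5 has {4,5,6,9}; box has {1,2,4,5,6,7,9}; main diagonal has {1,2,4,5,9}; anti-diagonal has {2,4,5,6,7,8} → only 3 remains.
R5C8 = 8: row 5 has {1,2,3,4,5,6,7,9}; col 8 has {1,2,3,4,5,6,9}; box has {3,4,5,6,7,9} → only 8 remains.
R6C2 = 7: row 6 has {1,4,5,6,9}; col 2 has {1,2,3,4,6,8}; box has {1,2,4,5,9} → only 7 remains.
R6C5 = 8: row 6 has {1,4,5,6,7,9}; col 5 has {3,4,5,6,9}; box has {1,2,3,4,5,6,7,9} → only 8 remains.
R6C7 = 2: row 6 has {1,4,5,6,7,8,9}; col 7 has {3,5,7,9}; box has {3,4,5,6,7,8,9} → only 2 remains.
R7C2 = 5: row 7 has {2,3,8,9}; col 2 has {1,2,3,4,6,7,8}; box has {2,4,6,7,8} → only 5 remains.
R7C3 = 1: row 7 has {2,3,5,8,9}; col 3 has {2,5,7}; box has {2,4,5,6,7,8}; anti-diagonal has {2,3,4,5,6,7,8} → only 1 remains.
R7C5 = 7: row 7 has {1,2,3,5,8,9}; col 5 has {3,4,5,6,8,9}; box has {2,3,4,6,8,9} → only 7 remains.
R7C7 = 6: row 7 has {1,2,3,5,7,8,9}; col 7 has {2,3,5,7,9}; box has {3,5,9}; main diagonal has {1,2,3,4,5,9} → only 6 remains.
R7C9 = 4: row 7 has {1,2,3,5,6,7,8,9}; col 9 has {3,5,6}; box has {3,5,6,9} → only 4 remains.
R8C1 = 3: row 8 has {4,5,6,7,8,9}; col 1 has {1,2,4,9}; box has {1,2,4,5,6,7,8} → only 3 remains.
R8C7 = 1: row 8 has {3,4,5,6,7,8,9}; col 7 has {2,3,5,6,7,9}; box has {3,4,5,6,9} → only 1 remains.
R8C9 = 2: row 8 has {1,3,4,5,6,7,8,9}; col 9 has {3,4,5,6}; box has {1,3,4,5,6,9} → only 2 remains.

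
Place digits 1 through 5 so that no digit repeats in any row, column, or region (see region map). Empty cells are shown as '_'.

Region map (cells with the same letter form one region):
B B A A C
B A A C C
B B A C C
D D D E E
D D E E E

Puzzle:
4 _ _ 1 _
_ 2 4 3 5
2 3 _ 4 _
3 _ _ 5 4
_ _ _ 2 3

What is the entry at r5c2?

r1c2 = 5 (sole candidate).
r1c3 = 3 (sole candidate).
r1c5 = 2 (sole candidate).
r2c1 = 1 (sole candidate).
r3c3 = 5 (sole candidate).
r3c5 = 1 (sole candidate).
r4c2 = 1 (sole candidate).
r4c3 = 2 (sole candidate).
r5c1 = 5 (sole candidate).
r5c2 = 4: row 5 has {2,3,5}; col 2 has {1,2,3,5}; region has {1,2,3,5} → only 4 remains.

4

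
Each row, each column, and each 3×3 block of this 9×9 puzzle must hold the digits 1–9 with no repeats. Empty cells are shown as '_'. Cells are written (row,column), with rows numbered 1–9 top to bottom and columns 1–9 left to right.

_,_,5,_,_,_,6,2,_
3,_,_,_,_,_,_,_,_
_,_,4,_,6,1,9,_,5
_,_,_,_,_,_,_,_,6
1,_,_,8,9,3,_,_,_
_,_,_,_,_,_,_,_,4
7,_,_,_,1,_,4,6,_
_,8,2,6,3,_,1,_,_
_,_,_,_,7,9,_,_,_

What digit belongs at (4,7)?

3

(5,2) = 4: in row 5, 4 can only go here (every other open cell in that row sees a 4).
(5,3) = 6: in row 5, 6 can only go here (every other open cell in that row sees a 6).
(2,2) = 6: in row 2, 6 can only go here (every other open cell in that row sees a 6).
(6,6) = 6: in row 6, 6 can only go here (every other open cell in that row sees a 6).
(9,1) = 6: in row 9, 6 can only go here (every other open cell in that row sees a 6).
(9,4) = 4: in row 9, 4 can only go here (every other open cell in that row sees a 4).
(8,6) = 5: row 8 has {1,2,3,6,8}; col 6 has {1,3,6,9}; box has {1,3,4,6,7,9} → only 5 remains.
(7,4) = 2: row 7 has {1,4,6,7}; col 4 has {4,6,8}; box has {1,3,4,5,6,7,9} → only 2 remains.
(7,6) = 8: row 7 has {1,2,4,6,7}; col 6 has {1,3,5,6,9}; box has {1,2,3,4,5,6,7,9} → only 8 remains.
(7,2) = 5: in row 7, 5 can only go here (every other open cell in that row sees a 5).
(8,1) = 4: in row 8, 4 can only go here (every other open cell in that row sees a 4).
(2,8) = 4: in column 8, 4 can only go here (every other open cell in that column sees a 4).
(7,3) = 9: in box 7, 9 can only go here (every other open cell in that box sees a 9).
(7,9) = 3: row 7 has {1,2,4,5,6,7,8,9}; col 9 has {4,5,6}; box has {1,4,6} → only 3 remains.
(1,4) = 3: in row 1, 3 can only go here (every other open cell in that row sees a 3).
(3,4) = 7: row 3 has {1,4,5,6,9}; col 4 has {2,3,4,6,8}; box has {1,3,6} → only 7 remains.
(1,6) = 4: row 1 has {2,3,5,6}; col 6 has {1,3,5,6,8,9}; box has {1,3,6,7} → only 4 remains.
(2,6) = 2: row 2 has {3,4,6}; col 6 has {1,3,4,5,6,8,9}; box has {1,3,4,6,7} → only 2 remains.
(3,2) = 2: row 3 has {1,4,5,6,7,9}; col 2 has {4,5,6,8}; box has {3,4,5,6} → only 2 remains.
(4,6) = 7: row 4 has {6}; col 6 has {1,2,3,4,5,6,8,9}; box has {3,6,8,9} → only 7 remains.
(1,5) = 8: row 1 has {2,3,4,5,6}; col 5 has {1,3,6,7,9}; box has {1,2,3,4,6,7} → only 8 remains.
(2,5) = 5: row 2 has {2,3,4,6}; col 5 has {1,3,6,7,8,9}; box has {1,2,3,4,6,7,8} → only 5 remains.
(3,1) = 8: row 3 has {1,2,4,5,6,7,9}; col 1 has {1,3,4,6,7}; box has {2,3,4,5,6} → only 8 remains.
(3,8) = 3: row 3 has {1,2,4,5,6,7,8,9}; col 8 has {2,4,6}; box has {2,4,5,6,9} → only 3 remains.
(6,5) = 2: row 6 has {4,6}; col 5 has {1,3,5,6,7,8,9}; box has {3,6,7,8,9} → only 2 remains.
(1,1) = 9: row 1 has {2,3,4,5,6,8}; col 1 has {1,3,4,6,7,8}; box has {2,3,4,5,6,8} → only 9 remains.
(2,4) = 9: row 2 has {2,3,4,5,6}; col 4 has {2,3,4,6,7,8}; box has {1,2,3,4,5,6,7,8} → only 9 remains.
(4,5) = 4: row 4 has {6,7}; col 5 has {1,2,3,5,6,7,8,9}; box has {2,3,6,7,8,9} → only 4 remains.
(6,1) = 5: row 6 has {2,4,6}; col 1 has {1,3,4,6,7,8,9}; box has {1,4,6} → only 5 remains.
(6,4) = 1: row 6 has {2,4,5,6}; col 4 has {2,3,4,6,7,8,9}; box has {2,3,4,6,7,8,9} → only 1 remains.
(4,1) = 2: row 4 has {4,6,7}; col 1 has {1,3,4,5,6,7,8,9}; box has {1,4,5,6} → only 2 remains.
(4,4) = 5: row 4 has {2,4,6,7}; col 4 has {1,2,3,4,6,7,8,9}; box has {1,2,3,4,6,7,8,9} → only 5 remains.
(4,8) = 1: in row 4, 1 can only go here (every other open cell in that row sees a 1).
(4,2) = 9: in row 4, 9 can only go here (every other open cell in that row sees a 9).
(6,8) = 9: in row 6, 9 can only go here (every other open cell in that row sees a 9).
(8,8) = 7: row 8 has {1,2,3,4,5,6,8}; col 8 has {1,2,3,4,6,9}; box has {1,3,4,6} → only 7 remains.
(8,9) = 9: row 8 has {1,2,3,4,5,6,7,8}; col 9 has {3,4,5,6}; box has {1,3,4,6,7} → only 9 remains.
(5,8) = 5: row 5 has {1,3,4,6,8,9}; col 8 has {1,2,3,4,6,7,9}; box has {1,4,6,9} → only 5 remains.
(9,8) = 8: row 9 has {4,6,7,9}; col 8 has {1,2,3,4,5,6,7,9}; box has {1,3,4,6,7,9} → only 8 remains.
(9,9) = 2: row 9 has {4,6,7,8,9}; col 9 has {3,4,5,6,9}; box has {1,3,4,6,7,8,9} → only 2 remains.
(5,9) = 7: row 5 has {1,3,4,5,6,8,9}; col 9 has {2,3,4,5,6,9}; box has {1,4,5,6,9} → only 7 remains.
(9,7) = 5: row 9 has {2,4,6,7,8,9}; col 7 has {1,4,6,9}; box has {1,2,3,4,6,7,8,9} → only 5 remains.
(1,9) = 1: row 1 has {2,3,4,5,6,8,9}; col 9 has {2,3,4,5,6,7,9}; box has {2,3,4,5,6,9} → only 1 remains.
(2,9) = 8: row 2 has {2,3,4,5,6,9}; col 9 has {1,2,3,4,5,6,7,9}; box has {1,2,3,4,5,6,9} → only 8 remains.
(5,7) = 2: row 5 has {1,3,4,5,6,7,8,9}; col 7 has {1,4,5,6,9}; box has {1,4,5,6,7,9} → only 2 remains.
(1,2) = 7: row 1 has {1,2,3,4,5,6,8,9}; col 2 has {2,4,5,6,8,9}; box has {2,3,4,5,6,8,9} → only 7 remains.
(2,3) = 1: row 2 has {2,3,4,5,6,8,9}; col 3 has {2,4,5,6,9}; box has {2,3,4,5,6,7,8,9} → only 1 remains.
(2,7) = 7: row 2 has {1,2,3,4,5,6,8,9}; col 7 has {1,2,4,5,6,9}; box has {1,2,3,4,5,6,8,9} → only 7 remains.
(6,2) = 3: row 6 has {1,2,4,5,6,9}; col 2 has {2,4,5,6,7,8,9}; box has {1,2,4,5,6,9} → only 3 remains.
(6,7) = 8: row 6 has {1,2,3,4,5,6,9}; col 7 has {1,2,4,5,6,7,9}; box has {1,2,4,5,6,7,9} → only 8 remains.
(9,2) = 1: row 9 has {2,4,5,6,7,8,9}; col 2 has {2,3,4,5,6,7,8,9}; box has {2,4,5,6,7,8,9} → only 1 remains.
(9,3) = 3: row 9 has {1,2,4,5,6,7,8,9}; col 3 has {1,2,4,5,6,9}; box has {1,2,4,5,6,7,8,9} → only 3 remains.
(4,3) = 8: row 4 has {1,2,4,5,6,7,9}; col 3 has {1,2,3,4,5,6,9}; box has {1,2,3,4,5,6,9} → only 8 remains.
(4,7) = 3: row 4 has {1,2,4,5,6,7,8,9}; col 7 has {1,2,4,5,6,7,8,9}; box has {1,2,4,5,6,7,8,9} → only 3 remains.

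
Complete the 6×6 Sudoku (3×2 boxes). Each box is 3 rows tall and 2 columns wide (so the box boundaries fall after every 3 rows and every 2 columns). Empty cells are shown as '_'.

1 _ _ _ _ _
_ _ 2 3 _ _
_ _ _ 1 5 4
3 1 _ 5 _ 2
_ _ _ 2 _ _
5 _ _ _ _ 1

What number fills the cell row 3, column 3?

row 2, column 6 = 6: row 2 has {2,3}; col 6 has {1,2,4}; box has {4,5} → only 6 remains.
row 3, column 3 = 6: row 3 has {1,4,5}; col 3 has {2}; box has {1,2,3} → only 6 remains.

6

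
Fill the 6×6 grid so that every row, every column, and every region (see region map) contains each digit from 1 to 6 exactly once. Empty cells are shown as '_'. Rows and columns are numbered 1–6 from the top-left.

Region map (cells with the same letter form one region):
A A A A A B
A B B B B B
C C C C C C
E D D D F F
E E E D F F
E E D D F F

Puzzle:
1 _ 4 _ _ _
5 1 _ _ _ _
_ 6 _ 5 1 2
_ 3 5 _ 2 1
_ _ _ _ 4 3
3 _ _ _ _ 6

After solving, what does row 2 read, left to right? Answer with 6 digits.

r1c2 = 2 (sole candidate).
r1c6 = 5 (sole candidate).
r2c6 = 4: row 2 has {1,5}; col 6 has {1,2,3,5,6}; region has {1,5} → only 4 remains.
r3c1 = 4 (sole candidate).
r3c3 = 3 (sole candidate).
r4c1 = 6 (sole candidate).
r4c4 = 4 (sole candidate).
r5c1 = 2 (sole candidate).
r5c2 = 5 (sole candidate).
r5c3 = 1 (sole candidate).
r5c4 = 6 (sole candidate).
r6c2 = 4 (sole candidate).
r6c3 = 2 (sole candidate).
r6c4 = 1 (sole candidate).
r6c5 = 5 (sole candidate).
r1c4 = 3 (sole candidate).
r1c5 = 6 (sole candidate).
r2c3 = 6: row 2 has {1,4,5}; col 3 has {1,2,3,4,5}; region has {1,4,5} → only 6 remains.
r2c4 = 2: row 2 has {1,4,5,6}; col 4 has {1,3,4,5,6}; region has {1,4,5,6} → only 2 remains.
r2c5 = 3: row 2 has {1,2,4,5,6}; col 5 has {1,2,4,5,6}; region has {1,2,4,5,6} → only 3 remains.

516234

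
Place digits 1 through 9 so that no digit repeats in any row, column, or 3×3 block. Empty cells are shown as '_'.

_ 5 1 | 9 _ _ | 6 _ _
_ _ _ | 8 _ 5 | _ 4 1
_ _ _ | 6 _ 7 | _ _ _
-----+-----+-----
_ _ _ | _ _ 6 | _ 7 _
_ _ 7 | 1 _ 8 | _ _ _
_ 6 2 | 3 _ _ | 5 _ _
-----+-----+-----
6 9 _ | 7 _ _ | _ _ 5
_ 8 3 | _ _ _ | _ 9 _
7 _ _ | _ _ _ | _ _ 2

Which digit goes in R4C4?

R7C3 = 4: row 7 has {5,6,7,9}; col 3 has {1,2,3,7}; box has {3,6,7,8,9} → only 4 remains.
R9C2 = 1: row 9 has {2,7}; col 2 has {5,6,8,9}; box has {3,4,6,7,8,9} → only 1 remains.
R9C3 = 5: row 9 has {1,2,7}; col 3 has {1,2,3,4,7}; box has {1,3,4,6,7,8,9} → only 5 remains.
R9C4 = 4: row 9 has {1,2,5,7}; col 4 has {1,3,6,7,8,9}; box has {7} → only 4 remains.
R8C1 = 2: row 8 has {3,8,9}; col 1 has {6,7}; box has {1,3,4,5,6,7,8,9} → only 2 remains.
R8C4 = 5: row 8 has {2,3,8,9}; col 4 has {1,3,4,6,7,8,9}; box has {4,7} → only 5 remains.
R8C6 = 1: row 8 has {2,3,5,8,9}; col 6 has {5,6,7,8}; box has {4,5,7} → only 1 remains.
R4C4 = 2: row 4 has {6,7}; col 4 has {1,3,4,5,6,7,8,9}; box has {1,3,6,8} → only 2 remains.

2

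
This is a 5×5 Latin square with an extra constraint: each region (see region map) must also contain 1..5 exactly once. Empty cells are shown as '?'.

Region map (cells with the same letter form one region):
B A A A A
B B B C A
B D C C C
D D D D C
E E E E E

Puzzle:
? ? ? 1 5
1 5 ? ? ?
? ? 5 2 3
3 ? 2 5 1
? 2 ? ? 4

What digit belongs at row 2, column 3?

3

row 2, column 4 = 4 (sole candidate).
row 2, column 5 = 2 (sole candidate).
row 3, column 1 = 4 (sole candidate).
row 3, column 2 = 1 (sole candidate).
row 4, column 2 = 4 (sole candidate).
row 5, column 1 = 5 (sole candidate).
row 5, column 4 = 3 (sole candidate).
row 1, column 1 = 2 (sole candidate).
row 1, column 2 = 3 (sole candidate).
row 1, column 3 = 4 (sole candidate).
row 2, column 3 = 3: row 2 has {1,2,4,5}; col 3 has {2,4,5}; region has {1,2,4,5} → only 3 remains.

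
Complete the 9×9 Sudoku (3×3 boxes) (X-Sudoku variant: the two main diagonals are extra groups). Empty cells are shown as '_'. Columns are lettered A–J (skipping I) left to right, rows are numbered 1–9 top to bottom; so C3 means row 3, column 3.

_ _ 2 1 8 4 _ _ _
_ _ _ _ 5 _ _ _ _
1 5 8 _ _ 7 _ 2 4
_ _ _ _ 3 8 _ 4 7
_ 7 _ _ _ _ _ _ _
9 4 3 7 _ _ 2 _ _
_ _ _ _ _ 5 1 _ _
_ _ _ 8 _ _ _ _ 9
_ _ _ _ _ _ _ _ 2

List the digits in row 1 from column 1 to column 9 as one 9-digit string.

F6 = 6 (sole candidate).
E6 = 1 (sole candidate).
A5 = 8 (hidden single in box 4).
E5 = 4 (hidden single in main diagonal).
B8 = 2 (hidden single in anti-diagonal).
A4 = 2 (hidden single in row 4).
E7 = 2 (hidden single in column 5).
H2 = 1 (hidden single in anti-diagonal).
J5 = 1 (hidden single in column 9).
Singles propagation stalls before every target cell is settled. Branch on C5 (candidates {5,6}).
  Try C5 = 6: this forces B4=1, C4=5, D4=9, G4=6, F5=2, C7=9, B2=3, F2=9; then row 3 has no cell left for 9 — contradiction.
So C5 = 5.
D4 = 5 (hidden single in column 4).
G4 = 9 (hidden single in row 4).
H1 = 9: in column 8, 9 can only go here (every other open cell in that column sees a 9).
B2 = 9 (hidden single in main diagonal).
C7 = 9 (hidden single in anti-diagonal).
Singles propagation stalls; B1 is still open with candidates {3,6}.
  Try B1 = 3: this forces A1=7, H8=3, H5=6, F8=1, G5=3, G3=6; then row 1 has no cell left for 6 — contradiction.
So B1 = 6.
B4 = 1 (sole candidate).
C4 = 6 (sole candidate).
Singles propagation stalls; J1 is still open with candidates {3,5}.
  Try J1 = 3: this forces A1=7, G1=5, C2=4, G3=6, G5=3, H5=6, H8=3, A9=5; then row 8 has no cell left for 5 — contradiction.
So J1 = 5.
J6 = 8 (sole candidate).
H6 = 5 (sole candidate).
G2 = 8 (hidden single in row 2).
G9 = 5 (hidden single in row 9).
A8 = 5 (hidden single in row 8).
G8 = 4 (hidden single in column 7).
E8 = 6 (hidden single in row 8).
E3 = 9 (sole candidate).
E9 = 7 (sole candidate).
G1 = 7: in column 7, 7 can only go here (every other open cell in that column sees a 7).
A1 = 3: row 1 has {1,2,4,5,6,7,8,9}; col 1 has {1,2,5,8,9}; box has {1,2,5,6,8,9}; main diagonal has {1,2,4,5,6,8,9} → only 3 remains.

362184795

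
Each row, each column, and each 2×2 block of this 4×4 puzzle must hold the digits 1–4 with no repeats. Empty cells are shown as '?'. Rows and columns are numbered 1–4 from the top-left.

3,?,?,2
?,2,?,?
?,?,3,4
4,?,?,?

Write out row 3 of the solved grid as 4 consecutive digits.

2134

r2c1 = 1 (sole candidate).
r2c3 = 4 (sole candidate).
r2c4 = 3 (sole candidate).
r3c1 = 2: row 3 has {3,4}; col 1 has {1,3,4}; box has {4} → only 2 remains.
r3c2 = 1: row 3 has {2,3,4}; col 2 has {2}; box has {2,4} → only 1 remains.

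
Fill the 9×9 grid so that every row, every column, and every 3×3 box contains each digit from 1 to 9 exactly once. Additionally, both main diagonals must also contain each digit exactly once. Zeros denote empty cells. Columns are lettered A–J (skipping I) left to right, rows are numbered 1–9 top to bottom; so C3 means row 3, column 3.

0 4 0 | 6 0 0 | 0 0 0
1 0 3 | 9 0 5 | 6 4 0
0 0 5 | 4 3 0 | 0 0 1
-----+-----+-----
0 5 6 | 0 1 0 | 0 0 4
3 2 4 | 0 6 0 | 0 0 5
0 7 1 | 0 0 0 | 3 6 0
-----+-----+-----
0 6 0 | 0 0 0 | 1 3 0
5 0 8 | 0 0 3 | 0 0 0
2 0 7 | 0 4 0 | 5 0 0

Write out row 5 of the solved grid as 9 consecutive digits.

B2 = 8: row 2 has {1,3,4,5,6,9}; col 2 has {2,4,5,6,7}; box has {1,3,4,5}; main diagonal has {1,5,6} → only 8 remains.
B3 = 9: row 3 has {1,3,4,5}; col 2 has {2,4,5,6,7,8}; box has {1,3,4,5,8} → only 9 remains.
C7 = 9: row 7 has {1,3,6}; col 3 has {1,3,4,5,6,7,8}; box has {2,5,6,7,8}; anti-diagonal has {2,4,6} → only 9 remains.
B8 = 1: row 8 has {3,5,8}; col 2 has {2,4,5,6,7,8,9}; box has {2,5,6,7,8,9}; anti-diagonal has {2,4,6,9} → only 1 remains.
B9 = 3: row 9 has {2,4,5,7}; col 2 has {1,2,4,5,6,7,8,9}; box has {1,2,5,6,7,8,9} → only 3 remains.
J9 = 9: row 9 has {2,3,4,5,7}; col 9 has {1,4,5}; box has {1,3,5}; main diagonal has {1,5,6,8} → only 9 remains.
A1 = 7: row 1 has {4,6}; col 1 has {1,2,3,5}; box has {1,3,4,5,8,9}; main diagonal has {1,5,6,8,9} → only 7 remains.
C1 = 2: row 1 has {4,6,7}; col 3 has {1,3,4,5,6,7,8,9}; box has {1,3,4,5,7,8,9} → only 2 remains.
E1 = 8: row 1 has {2,4,6,7}; col 5 has {1,3,4,6}; box has {3,4,5,6,9} → only 8 remains.
F1 = 1: row 1 has {2,4,6,7,8}; col 6 has {3,5}; box has {3,4,5,6,8,9} → only 1 remains.
G1 = 9: row 1 has {1,2,4,6,7,8}; col 7 has {1,3,5,6}; box has {1,4,6} → only 9 remains.
H1 = 5: row 1 has {1,2,4,6,7,8,9}; col 8 has {3,4,6}; box has {1,4,6,9} → only 5 remains.
J1 = 3: row 1 has {1,2,4,5,6,7,8,9}; col 9 has {1,4,5,9}; box has {1,4,5,6,9}; anti-diagonal has {1,2,4,6,9} → only 3 remains.
A3 = 6: row 3 has {1,3,4,5,9}; col 1 has {1,2,3,5,7}; box has {1,2,3,4,5,7,8,9} → only 6 remains.
A7 = 4: row 7 has {1,3,6,9}; col 1 has {1,2,3,5,6,7}; box has {1,2,3,5,6,7,8,9} → only 4 remains.
H8 = 2: row 8 has {1,3,5,8}; col 8 has {3,4,5,6}; box has {1,3,5,9}; main diagonal has {1,5,6,7,8,9} → only 2 remains.
H9 = 8: row 9 has {2,3,4,5,7,9}; col 8 has {2,3,4,5,6}; box has {1,2,3,5,9} → only 8 remains.
H3 = 7: row 3 has {1,3,4,5,6,9}; col 8 has {2,3,4,5,6,8}; box has {1,3,4,5,6,9} → only 7 remains.
D4 = 3: row 4 has {1,4,5,6}; col 4 has {4,6,9}; box has {1,6}; main diagonal has {1,2,5,6,7,8,9} → only 3 remains.
H4 = 9: row 4 has {1,3,4,5,6}; col 8 has {2,3,4,5,6,7,8}; box has {3,4,5,6} → only 9 remains.
H5 = 1: row 5 has {2,3,4,5,6}; col 8 has {2,3,4,5,6,7,8,9}; box has {3,4,5,6,9} → only 1 remains.
F6 = 4: row 6 has {1,3,6,7}; col 6 has {1,3,5}; box has {1,3,6}; main diagonal has {1,2,3,5,6,7,8,9} → only 4 remains.
J7 = 7: row 7 has {1,3,4,6,9}; col 9 has {1,3,4,5,9}; box has {1,2,3,5,8,9} → only 7 remains.
D8 = 7: row 8 has {1,2,3,5,8}; col 4 has {3,4,6,9}; box has {3,4} → only 7 remains.
E8 = 9: row 8 has {1,2,3,5,7,8}; col 5 has {1,3,4,6,8}; box has {3,4,7} → only 9 remains.
G8 = 4: row 8 has {1,2,3,5,7,8,9}; col 7 has {1,3,5,6,9}; box has {1,2,3,5,7,8,9} → only 4 remains.
J8 = 6: row 8 has {1,2,3,4,5,7,8,9}; col 9 has {1,3,4,5,7,9}; box has {1,2,3,4,5,7,8,9} → only 6 remains.
D9 = 1: row 9 has {2,3,4,5,7,8,9}; col 4 has {3,4,6,7,9}; box has {3,4,7,9} → only 1 remains.
F9 = 6: row 9 has {1,2,3,4,5,7,8,9}; col 6 has {1,3,4,5}; box has {1,3,4,7,9} → only 6 remains.
J2 = 2: row 2 has {1,3,4,5,6,8,9}; col 9 has {1,3,4,5,6,7,9}; box has {1,3,4,5,6,7,9} → only 2 remains.
F3 = 2: row 3 has {1,3,4,5,6,7,9}; col 6 has {1,3,4,5,6}; box has {1,3,4,5,6,8,9} → only 2 remains.
G3 = 8: row 3 has {1,2,3,4,5,6,7,9}; col 7 has {1,3,4,5,6,9}; box has {1,2,3,4,5,6,7,9}; anti-diagonal has {1,2,3,4,6,9} → only 8 remains.
A4 = 8: row 4 has {1,3,4,5,6,9}; col 1 has {1,2,3,4,5,6,7}; box has {1,2,3,4,5,6,7} → only 8 remains.
F4 = 7: row 4 has {1,3,4,5,6,8,9}; col 6 has {1,2,3,4,5,6}; box has {1,3,4,6}; anti-diagonal has {1,2,3,4,6,8,9} → only 7 remains.
G4 = 2: row 4 has {1,3,4,5,6,7,8,9}; col 7 has {1,3,4,5,6,8,9}; box has {1,3,4,5,6,9} → only 2 remains.
D5 = 8: row 5 has {1,2,3,4,5,6}; col 4 has {1,3,4,6,7,9}; box has {1,3,4,6,7} → only 8 remains.
F5 = 9: row 5 has {1,2,3,4,5,6,8}; col 6 has {1,2,3,4,5,6,7}; box has {1,3,4,6,7,8} → only 9 remains.
G5 = 7: row 5 has {1,2,3,4,5,6,8,9}; col 7 has {1,2,3,4,5,6,8,9}; box has {1,2,3,4,5,6,9} → only 7 remains.

324869715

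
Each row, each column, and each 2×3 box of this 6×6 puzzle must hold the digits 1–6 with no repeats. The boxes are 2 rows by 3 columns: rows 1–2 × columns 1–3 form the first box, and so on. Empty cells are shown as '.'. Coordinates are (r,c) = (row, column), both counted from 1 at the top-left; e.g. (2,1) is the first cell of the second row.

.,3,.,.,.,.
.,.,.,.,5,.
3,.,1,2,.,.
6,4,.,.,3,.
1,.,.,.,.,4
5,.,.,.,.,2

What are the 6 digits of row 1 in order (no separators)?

435621

(3,2) = 5: row 3 has {1,2,3}; col 2 has {3,4}; box has {1,3,4,6} → only 5 remains.
(3,6) = 6: row 3 has {1,2,3,5}; col 6 has {2,4}; box has {2,3} → only 6 remains.
(4,3) = 2: row 4 has {3,4,6}; col 3 has {1}; box has {1,3,4,5,6} → only 2 remains.
(5,5) = 6: row 5 has {1,4}; col 5 has {3,5}; box has {2,4} → only 6 remains.
(6,2) = 6: row 6 has {2,5}; col 2 has {3,4,5}; box has {1,5} → only 6 remains.
(6,5) = 1: row 6 has {2,5,6}; col 5 has {3,5,6}; box has {2,4,6} → only 1 remains.
(1,6) = 1: row 1 has {3}; col 6 has {2,4,6}; box has {5} → only 1 remains.
(2,6) = 3: row 2 has {5}; col 6 has {1,2,4,6}; box has {1,5} → only 3 remains.
(3,5) = 4: row 3 has {1,2,3,5,6}; col 5 has {1,3,5,6}; box has {2,3,6} → only 4 remains.
(4,6) = 5: row 4 has {2,3,4,6}; col 6 has {1,2,3,4,6}; box has {2,3,4,6} → only 5 remains.
(5,2) = 2: row 5 has {1,4,6}; col 2 has {3,4,5,6}; box has {1,5,6} → only 2 remains.
(5,3) = 3: row 5 has {1,2,4,6}; col 3 has {1,2}; box has {1,2,5,6} → only 3 remains.
(5,4) = 5: row 5 has {1,2,3,4,6}; col 4 has {2}; box has {1,2,4,6} → only 5 remains.
(6,3) = 4: row 6 has {1,2,5,6}; col 3 has {1,2,3}; box has {1,2,3,5,6} → only 4 remains.
(6,4) = 3: row 6 has {1,2,4,5,6}; col 4 has {2,5}; box has {1,2,4,5,6} → only 3 remains.
(1,5) = 2: row 1 has {1,3}; col 5 has {1,3,4,5,6}; box has {1,3,5} → only 2 remains.
(2,2) = 1: row 2 has {3,5}; col 2 has {2,3,4,5,6}; box has {3} → only 1 remains.
(2,3) = 6: row 2 has {1,3,5}; col 3 has {1,2,3,4}; box has {1,3} → only 6 remains.
(2,4) = 4: row 2 has {1,3,5,6}; col 4 has {2,3,5}; box has {1,2,3,5} → only 4 remains.
(4,4) = 1: row 4 has {2,3,4,5,6}; col 4 has {2,3,4,5}; box has {2,3,4,5,6} → only 1 remains.
(1,1) = 4: row 1 has {1,2,3}; col 1 has {1,3,5,6}; box has {1,3,6} → only 4 remains.
(1,3) = 5: row 1 has {1,2,3,4}; col 3 has {1,2,3,4,6}; box has {1,3,4,6} → only 5 remains.
(1,4) = 6: row 1 has {1,2,3,4,5}; col 4 has {1,2,3,4,5}; box has {1,2,3,4,5} → only 6 remains.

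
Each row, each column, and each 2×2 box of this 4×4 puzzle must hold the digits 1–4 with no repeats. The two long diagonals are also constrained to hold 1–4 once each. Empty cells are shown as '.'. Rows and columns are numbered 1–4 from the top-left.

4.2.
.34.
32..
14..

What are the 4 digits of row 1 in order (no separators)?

R1C2 = 1: row 1 has {2,4}; col 2 has {2,3,4}; box has {3,4} → only 1 remains.
R1C4 = 3: row 1 has {1,2,4}; col 4 has {}; box has {2,4}; anti-diagonal has {1,2,4} → only 3 remains.

4123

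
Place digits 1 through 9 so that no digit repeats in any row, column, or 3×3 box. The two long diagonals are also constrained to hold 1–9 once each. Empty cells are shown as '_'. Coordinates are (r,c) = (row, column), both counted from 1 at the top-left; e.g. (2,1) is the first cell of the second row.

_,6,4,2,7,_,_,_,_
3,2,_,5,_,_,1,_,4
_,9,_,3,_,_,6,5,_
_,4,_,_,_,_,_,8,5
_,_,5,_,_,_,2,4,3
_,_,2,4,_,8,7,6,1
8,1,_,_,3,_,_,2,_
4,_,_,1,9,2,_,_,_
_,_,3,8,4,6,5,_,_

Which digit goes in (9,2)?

(2,6) = 9 (sole candidate).
(2,8) = 7 (sole candidate).
(4,7) = 9 (sole candidate).
(5,5) = 1 (sole candidate).
(5,6) = 7 (sole candidate).
(6,1) = 9 (sole candidate).
(6,2) = 3 (sole candidate).
(6,5) = 5 (sole candidate).
(7,3) = 9 (sole candidate).
(7,4) = 7 (sole candidate).
(7,6) = 5 (sole candidate).
(7,7) = 4 (sole candidate).
(7,9) = 6 (sole candidate).
(8,2) = 5 (sole candidate).
(8,8) = 3 (sole candidate).
(9,1) = 2 (sole candidate).
(9,2) = 7: row 9 has {2,3,4,5,6,8}; col 2 has {1,2,3,4,5,6,9}; box has {1,2,3,4,5,8,9} → only 7 remains.

7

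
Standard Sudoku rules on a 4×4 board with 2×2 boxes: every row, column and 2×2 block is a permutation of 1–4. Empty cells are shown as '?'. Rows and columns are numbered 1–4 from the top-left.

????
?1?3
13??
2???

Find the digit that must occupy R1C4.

R2C1 = 4: row 2 has {1,3}; col 1 has {1,2}; box has {1} → only 4 remains.
R2C3 = 2: row 2 has {1,3,4}; col 3 has {}; box has {3} → only 2 remains.
R3C3 = 4: row 3 has {1,3}; col 3 has {2}; box has {} → only 4 remains.
R3C4 = 2: row 3 has {1,3,4}; col 4 has {3}; box has {4} → only 2 remains.
R4C2 = 4: row 4 has {2}; col 2 has {1,3}; box has {1,2,3} → only 4 remains.
R4C4 = 1: row 4 has {2,4}; col 4 has {2,3}; box has {2,4} → only 1 remains.
R1C1 = 3: row 1 has {}; col 1 has {1,2,4}; box has {1,4} → only 3 remains.
R1C2 = 2: row 1 has {3}; col 2 has {1,3,4}; box has {1,3,4} → only 2 remains.
R1C3 = 1: row 1 has {2,3}; col 3 has {2,4}; box has {2,3} → only 1 remains.
R1C4 = 4: row 1 has {1,2,3}; col 4 has {1,2,3}; box has {1,2,3} → only 4 remains.

4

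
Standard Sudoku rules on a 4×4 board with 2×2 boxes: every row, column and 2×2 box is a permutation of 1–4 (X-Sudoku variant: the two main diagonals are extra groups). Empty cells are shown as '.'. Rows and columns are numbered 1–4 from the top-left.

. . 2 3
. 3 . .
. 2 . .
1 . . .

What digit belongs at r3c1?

r1c1 = 4: row 1 has {2,3}; col 1 has {1}; box has {3}; main diagonal has {3} → only 4 remains.
r1c2 = 1: row 1 has {2,3,4}; col 2 has {2,3}; box has {3,4} → only 1 remains.
r2c1 = 2: row 2 has {3}; col 1 has {1,4}; box has {1,3,4} → only 2 remains.
r2c3 = 4: row 2 has {2,3}; col 3 has {2}; box has {2,3}; anti-diagonal has {1,2,3} → only 4 remains.
r2c4 = 1: row 2 has {2,3,4}; col 4 has {3}; box has {2,3,4} → only 1 remains.
r3c1 = 3: row 3 has {2}; col 1 has {1,2,4}; box has {1,2} → only 3 remains.

3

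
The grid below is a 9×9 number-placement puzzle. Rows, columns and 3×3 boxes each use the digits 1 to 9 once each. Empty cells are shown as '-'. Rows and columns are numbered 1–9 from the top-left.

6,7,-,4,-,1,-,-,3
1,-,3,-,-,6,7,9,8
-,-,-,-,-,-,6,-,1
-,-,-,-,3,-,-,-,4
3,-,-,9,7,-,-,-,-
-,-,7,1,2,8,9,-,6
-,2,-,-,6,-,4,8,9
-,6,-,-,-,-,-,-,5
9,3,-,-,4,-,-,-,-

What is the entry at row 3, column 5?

8

row 2, column 5 = 5: row 2 has {1,3,6,7,8,9}; col 5 has {2,3,4,6,7}; box has {1,4,6} → only 5 remains.
row 4, column 6 = 5: row 4 has {3,4}; col 6 has {1,6,8}; box has {1,2,3,7,8,9} → only 5 remains.
row 5, column 6 = 4: row 5 has {3,7,9}; col 6 has {1,5,6,8}; box has {1,2,3,5,7,8,9} → only 4 remains.
row 5, column 9 = 2: row 5 has {3,4,7,9}; col 9 has {1,3,4,5,6,8,9}; box has {4,6,9} → only 2 remains.
row 9, column 9 = 7: row 9 has {3,4,9}; col 9 has {1,2,3,4,5,6,8,9}; box has {4,5,8,9} → only 7 remains.
row 2, column 2 = 4: row 2 has {1,3,5,6,7,8,9}; col 2 has {2,3,6,7}; box has {1,3,6,7} → only 4 remains.
row 2, column 4 = 2: row 2 has {1,3,4,5,6,7,8,9}; col 4 has {1,4,9}; box has {1,4,5,6} → only 2 remains.
row 4, column 4 = 6: row 4 has {3,4,5}; col 4 has {1,2,4,9}; box has {1,2,3,4,5,7,8,9} → only 6 remains.
row 6, column 2 = 5: row 6 has {1,2,6,7,8,9}; col 2 has {2,3,4,6,7}; box has {3,7} → only 5 remains.
row 6, column 8 = 3: row 6 has {1,2,5,6,7,8,9}; col 8 has {8,9}; box has {2,4,6,9} → only 3 remains.
row 9, column 6 = 2: row 9 has {3,4,7,9}; col 6 has {1,4,5,6,8}; box has {4,6} → only 2 remains.
row 9, column 7 = 1: row 9 has {2,3,4,7,9}; col 7 has {4,6,7,9}; box has {4,5,7,8,9} → only 1 remains.
row 9, column 8 = 6: row 9 has {1,2,3,4,7,9}; col 8 has {3,8,9}; box has {1,4,5,7,8,9} → only 6 remains.
row 4, column 7 = 8: row 4 has {3,4,5,6}; col 7 has {1,4,6,7,9}; box has {2,3,4,6,9} → only 8 remains.
row 5, column 7 = 5: row 5 has {2,3,4,7,9}; col 7 has {1,4,6,7,8,9}; box has {2,3,4,6,8,9} → only 5 remains.
row 5, column 8 = 1: row 5 has {2,3,4,5,7,9}; col 8 has {3,6,8,9}; box has {2,3,4,5,6,8,9} → only 1 remains.
row 6, column 1 = 4: row 6 has {1,2,3,5,6,7,8,9}; col 1 has {1,3,6,9}; box has {3,5,7} → only 4 remains.
row 8, column 8 = 2: row 8 has {5,6}; col 8 has {1,3,6,8,9}; box has {1,4,5,6,7,8,9} → only 2 remains.
row 1, column 7 = 2: row 1 has {1,3,4,6,7}; col 7 has {1,4,5,6,7,8,9}; box has {1,3,6,7,8,9} → only 2 remains.
row 1, column 8 = 5: row 1 has {1,2,3,4,6,7}; col 8 has {1,2,3,6,8,9}; box has {1,2,3,6,7,8,9} → only 5 remains.
row 3, column 8 = 4: row 3 has {1,6}; col 8 has {1,2,3,5,6,8,9}; box has {1,2,3,5,6,7,8,9} → only 4 remains.
row 4, column 1 = 2: row 4 has {3,4,5,6,8}; col 1 has {1,3,4,6,9}; box has {3,4,5,7} → only 2 remains.
row 4, column 8 = 7: row 4 has {2,3,4,5,6,8}; col 8 has {1,2,3,4,5,6,8,9}; box has {1,2,3,4,5,6,8,9} → only 7 remains.
row 5, column 2 = 8: row 5 has {1,2,3,4,5,7,9}; col 2 has {2,3,4,5,6,7}; box has {2,3,4,5,7} → only 8 remains.
row 5, column 3 = 6: row 5 has {1,2,3,4,5,7,8,9}; col 3 has {3,7}; box has {2,3,4,5,7,8} → only 6 remains.
row 8, column 7 = 3: row 8 has {2,5,6}; col 7 has {1,2,4,5,6,7,8,9}; box has {1,2,4,5,6,7,8,9} → only 3 remains.
row 3, column 2 = 9: row 3 has {1,4,6}; col 2 has {2,3,4,5,6,7,8}; box has {1,3,4,6,7} → only 9 remains.
row 3, column 5 = 8: row 3 has {1,4,6,9}; col 5 has {2,3,4,5,6,7}; box has {1,2,4,5,6} → only 8 remains.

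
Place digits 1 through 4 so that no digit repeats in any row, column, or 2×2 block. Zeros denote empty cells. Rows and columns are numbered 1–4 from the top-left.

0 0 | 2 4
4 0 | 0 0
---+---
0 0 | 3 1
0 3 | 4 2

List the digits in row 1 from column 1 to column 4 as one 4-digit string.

row 1, column 2 = 1: row 1 has {2,4}; col 2 has {3}; box has {4} → only 1 remains.
row 2, column 2 = 2 (sole candidate).
row 2, column 3 = 1 (sole candidate).
row 2, column 4 = 3 (sole candidate).
row 3, column 1 = 2 (sole candidate).
row 3, column 2 = 4 (sole candidate).
row 4, column 1 = 1 (sole candidate).
row 1, column 1 = 3: row 1 has {1,2,4}; col 1 has {1,2,4}; box has {1,2,4} → only 3 remains.

3124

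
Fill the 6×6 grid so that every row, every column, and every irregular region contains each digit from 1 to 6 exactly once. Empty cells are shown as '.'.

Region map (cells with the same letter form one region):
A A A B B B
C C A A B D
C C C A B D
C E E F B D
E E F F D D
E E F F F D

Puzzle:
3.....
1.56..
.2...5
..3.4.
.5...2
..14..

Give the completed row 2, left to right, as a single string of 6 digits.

135624

row 3, column 4 = 1 (sole candidate).
row 5, column 3 = 6 (sole candidate).
row 5, column 4 = 3 (sole candidate).
row 5, column 5 = 1 (sole candidate).
row 6, column 2 = 6 (sole candidate).
row 6, column 6 = 3 (sole candidate).
row 1, column 2 = 4 (sole candidate).
row 1, column 3 = 2 (sole candidate).
row 1, column 4 = 5 (sole candidate).
row 1, column 5 = 6 (sole candidate).
row 1, column 6 = 1 (sole candidate).
row 2, column 2 = 3: row 2 has {1,5,6}; col 2 has {2,4,5,6}; region has {1,2} → only 3 remains.
row 2, column 5 = 2: row 2 has {1,3,5,6}; col 5 has {1,4,6}; region has {1,4,5,6} → only 2 remains.
row 2, column 6 = 4: row 2 has {1,2,3,5,6}; col 6 has {1,2,3,5}; region has {1,2,3,5} → only 4 remains.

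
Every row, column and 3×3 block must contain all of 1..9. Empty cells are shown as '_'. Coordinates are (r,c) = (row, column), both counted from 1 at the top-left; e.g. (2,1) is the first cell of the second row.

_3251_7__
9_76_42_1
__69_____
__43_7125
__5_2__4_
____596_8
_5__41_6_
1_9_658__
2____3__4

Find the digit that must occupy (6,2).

2

(1,6) = 8 (sole candidate).
(1,8) = 9 (sole candidate).
(1,9) = 6 (sole candidate).
(2,2) = 8 (sole candidate).
(2,5) = 3 (sole candidate).
(2,8) = 5 (sole candidate).
(3,5) = 7 (sole candidate).
(3,6) = 2 (sole candidate).
(3,9) = 3 (sole candidate).
(4,5) = 8 (sole candidate).
(5,4) = 1 (sole candidate).
(5,6) = 6 (sole candidate).
(6,4) = 4 (sole candidate).
(9,3) = 8 (sole candidate).
(9,4) = 7 (sole candidate).
(9,5) = 9 (sole candidate).
(9,7) = 5 (sole candidate).
(9,8) = 1 (sole candidate).
(1,1) = 4 (sole candidate).
(3,1) = 5 (sole candidate).
(3,2) = 1 (sole candidate).
(3,7) = 4 (sole candidate).
(3,8) = 8 (sole candidate).
(4,1) = 6 (sole candidate).
(4,2) = 9 (sole candidate).
(5,2) = 7 (sole candidate).
(5,9) = 9 (sole candidate).
(6,1) = 3 (sole candidate).
(6,2) = 2: row 6 has {3,4,5,6,8,9}; col 2 has {1,3,5,7,8,9}; box has {3,4,5,6,7,9} → only 2 remains.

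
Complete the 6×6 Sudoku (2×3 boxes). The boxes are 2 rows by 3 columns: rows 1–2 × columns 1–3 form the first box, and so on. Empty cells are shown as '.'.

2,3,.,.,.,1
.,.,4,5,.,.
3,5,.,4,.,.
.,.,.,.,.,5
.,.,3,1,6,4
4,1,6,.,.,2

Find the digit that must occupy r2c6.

r1c3 = 5: row 1 has {1,2,3}; col 3 has {3,4,6}; box has {2,3,4} → only 5 remains.
r1c4 = 6: row 1 has {1,2,3,5}; col 4 has {1,4,5}; box has {1,5} → only 6 remains.
r1c5 = 4: row 1 has {1,2,3,5,6}; col 5 has {6}; box has {1,5,6} → only 4 remains.
r2c2 = 6: row 2 has {4,5}; col 2 has {1,3,5}; box has {2,3,4,5} → only 6 remains.
r2c6 = 3: row 2 has {4,5,6}; col 6 has {1,2,4,5}; box has {1,4,5,6} → only 3 remains.

3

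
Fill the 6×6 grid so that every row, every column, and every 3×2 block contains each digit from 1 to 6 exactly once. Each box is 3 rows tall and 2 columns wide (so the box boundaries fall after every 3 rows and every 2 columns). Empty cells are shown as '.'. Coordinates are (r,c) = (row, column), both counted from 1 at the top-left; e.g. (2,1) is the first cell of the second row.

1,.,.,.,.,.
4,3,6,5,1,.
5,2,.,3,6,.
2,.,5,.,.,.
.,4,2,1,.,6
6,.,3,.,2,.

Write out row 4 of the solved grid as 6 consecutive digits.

215643

(1,2) = 6: row 1 has {1}; col 2 has {2,3,4}; box has {1,2,3,4,5} → only 6 remains.
(1,3) = 4: row 1 has {1,6}; col 3 has {2,3,5,6}; box has {3,5,6} → only 4 remains.
(1,4) = 2: row 1 has {1,4,6}; col 4 has {1,3,5}; box has {3,4,5,6} → only 2 remains.
(2,6) = 2: row 2 has {1,3,4,5,6}; col 6 has {6}; box has {1,6} → only 2 remains.
(3,3) = 1: row 3 has {2,3,5,6}; col 3 has {2,3,4,5,6}; box has {2,3,4,5,6} → only 1 remains.
(3,6) = 4: row 3 has {1,2,3,5,6}; col 6 has {2,6}; box has {1,2,6} → only 4 remains.
(4,2) = 1: row 4 has {2,5}; col 2 has {2,3,4,6}; box has {2,4,6} → only 1 remains.
(4,6) = 3: row 4 has {1,2,5}; col 6 has {2,4,6}; box has {2,6} → only 3 remains.
(5,1) = 3: row 5 has {1,2,4,6}; col 1 has {1,2,4,5,6}; box has {1,2,4,6} → only 3 remains.
(5,5) = 5: row 5 has {1,2,3,4,6}; col 5 has {1,2,6}; box has {2,3,6} → only 5 remains.
(6,2) = 5: row 6 has {2,3,6}; col 2 has {1,2,3,4,6}; box has {1,2,3,4,6} → only 5 remains.
(6,4) = 4: row 6 has {2,3,5,6}; col 4 has {1,2,3,5}; box has {1,2,3,5} → only 4 remains.
(6,6) = 1: row 6 has {2,3,4,5,6}; col 6 has {2,3,4,6}; box has {2,3,5,6} → only 1 remains.
(1,5) = 3: row 1 has {1,2,4,6}; col 5 has {1,2,5,6}; box has {1,2,4,6} → only 3 remains.
(1,6) = 5: row 1 has {1,2,3,4,6}; col 6 has {1,2,3,4,6}; box has {1,2,3,4,6} → only 5 remains.
(4,4) = 6: row 4 has {1,2,3,5}; col 4 has {1,2,3,4,5}; box has {1,2,3,4,5} → only 6 remains.
(4,5) = 4: row 4 has {1,2,3,5,6}; col 5 has {1,2,3,5,6}; box has {1,2,3,5,6} → only 4 remains.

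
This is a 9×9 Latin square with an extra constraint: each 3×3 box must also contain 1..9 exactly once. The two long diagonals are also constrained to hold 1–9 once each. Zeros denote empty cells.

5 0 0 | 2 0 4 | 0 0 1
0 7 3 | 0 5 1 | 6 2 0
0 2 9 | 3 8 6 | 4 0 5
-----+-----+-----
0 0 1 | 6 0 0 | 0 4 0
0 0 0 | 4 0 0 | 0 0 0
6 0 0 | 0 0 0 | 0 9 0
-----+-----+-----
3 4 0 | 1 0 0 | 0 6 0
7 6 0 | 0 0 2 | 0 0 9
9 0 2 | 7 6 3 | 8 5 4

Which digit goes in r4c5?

2

r1c2 = 8: row 1 has {1,2,4,5}; col 2 has {2,4,6,7}; box has {2,3,5,7,9} → only 8 remains.
r1c3 = 6: row 1 has {1,2,4,5,8}; col 3 has {1,2,3,9}; box has {2,3,5,7,8,9} → only 6 remains.
r2c1 = 4: row 2 has {1,2,3,5,6,7}; col 1 has {3,5,6,7,9}; box has {2,3,5,6,7,8,9} → only 4 remains.
r2c4 = 9: row 2 has {1,2,3,4,5,6,7}; col 4 has {1,2,3,4,6,7}; box has {1,2,3,4,5,6,8} → only 9 remains.
r2c9 = 8: row 2 has {1,2,3,4,5,6,7,9}; col 9 has {1,4,5,9}; box has {1,2,4,5,6} → only 8 remains.
r3c1 = 1: row 3 has {2,3,4,5,6,8,9}; col 1 has {3,4,5,6,7,9}; box has {2,3,4,5,6,7,8,9} → only 1 remains.
r3c8 = 7: row 3 has {1,2,3,4,5,6,8,9}; col 8 has {2,4,5,6,9}; box has {1,2,4,5,6,8} → only 7 remains.
r5c5 = 3: row 5 has {4}; col 5 has {5,6,8}; box has {4,6}; main diagonal has {4,5,6,7,9}; anti-diagonal has {1,2,4,6,9} → only 3 remains.
r6c6 = 8: row 6 has {6,9}; col 6 has {1,2,3,4,6}; box has {3,4,6}; main diagonal has {3,4,5,6,7,9} → only 8 remains.
r7c5 = 9: row 7 has {1,3,4,6}; col 5 has {3,5,6,8}; box has {1,2,3,6,7} → only 9 remains.
r7c6 = 5: row 7 has {1,3,4,6,9}; col 6 has {1,2,3,4,6,8}; box has {1,2,3,6,7,9} → only 5 remains.
r7c7 = 2: row 7 has {1,3,4,5,6,9}; col 7 has {4,6,8}; box has {4,5,6,8,9}; main diagonal has {3,4,5,6,7,8,9} → only 2 remains.
r7c9 = 7: row 7 has {1,2,3,4,5,6,9}; col 9 has {1,4,5,8,9}; box has {2,4,5,6,8,9} → only 7 remains.
r8c4 = 8: row 8 has {2,6,7,9}; col 4 has {1,2,3,4,6,7,9}; box has {1,2,3,5,6,7,9} → only 8 remains.
r8c5 = 4: row 8 has {2,6,7,8,9}; col 5 has {3,5,6,8,9}; box has {1,2,3,5,6,7,8,9} → only 4 remains.
r8c8 = 1: row 8 has {2,4,6,7,8,9}; col 8 has {2,4,5,6,7,9}; box has {2,4,5,6,7,8,9}; main diagonal has {2,3,4,5,6,7,8,9} → only 1 remains.
r9c2 = 1: row 9 has {2,3,4,5,6,7,8,9}; col 2 has {2,4,6,7,8}; box has {2,3,4,6,7,9} → only 1 remains.
r1c5 = 7: row 1 has {1,2,4,5,6,8}; col 5 has {3,4,5,6,8,9}; box has {1,2,3,4,5,6,8,9} → only 7 remains.
r1c8 = 3: row 1 has {1,2,4,5,6,7,8}; col 8 has {1,2,4,5,6,7,9}; box has {1,2,4,5,6,7,8} → only 3 remains.
r4c5 = 2: row 4 has {1,4,6}; col 5 has {3,4,5,6,7,8,9}; box has {3,4,6,8} → only 2 remains.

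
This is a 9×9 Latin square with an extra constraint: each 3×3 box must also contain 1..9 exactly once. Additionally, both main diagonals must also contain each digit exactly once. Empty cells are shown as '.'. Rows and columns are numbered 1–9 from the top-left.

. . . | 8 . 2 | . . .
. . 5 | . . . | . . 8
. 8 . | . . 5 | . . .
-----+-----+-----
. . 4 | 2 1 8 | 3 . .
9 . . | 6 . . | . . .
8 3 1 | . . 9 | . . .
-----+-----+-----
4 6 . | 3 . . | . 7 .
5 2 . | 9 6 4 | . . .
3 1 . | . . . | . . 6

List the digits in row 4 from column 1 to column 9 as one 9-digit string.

674218359

R7C3 = 9 (sole candidate).
R7C6 = 1 (sole candidate).
R9C6 = 7 (sole candidate).
R5C6 = 3 (sole candidate).
R9C3 = 8 (sole candidate).
R9C4 = 5 (sole candidate).
R9C5 = 2 (sole candidate).
R2C6 = 6 (sole candidate).
R7C5 = 8 (sole candidate).
R7C7 = 5 (sole candidate).
R7C9 = 2 (sole candidate).
R8C3 = 7 (sole candidate).
R3C3 = 3 (sole candidate).
R5C3 = 2 (sole candidate).
R1C3 = 6 (sole candidate).
R2C5 = 3 (hidden single in row 2).
R1C8 = 3 (hidden single in row 1).
R1C9 = 5 (hidden single in row 1).
R2C7 = 9 (hidden single in row 2).
R9C7 = 4 (sole candidate).
R9C8 = 9 (sole candidate).
R2C1 = 2 (hidden single in row 2).
R3C8 = 2 (hidden single in row 3).
R3C5 = 9 (hidden single in row 3).
R1C2 = 9 (hidden single in row 1).
R1C5 = 4 (hidden single in row 1).
R5C5 = 7 (sole candidate).
R6C4 = 4 (sole candidate).
R6C5 = 5 (sole candidate).
R6C8 = 6 (sole candidate).
R6C9 = 7 (sole candidate).
R1C1 = 1 (sole candidate).
R1C7 = 7 (sole candidate).
R2C2 = 4 (sole candidate).
R2C8 = 1 (sole candidate).
R3C1 = 7 (sole candidate).
R3C4 = 1 (sole candidate).
R3C7 = 6 (sole candidate).
R3C9 = 4 (sole candidate).
R4C1 = 6: row 4 has {1,2,3,4,8}; col 1 has {1,2,3,4,5,7,8,9}; box has {1,2,3,4,8,9} → only 6 remains.
R4C8 = 5: row 4 has {1,2,3,4,6,8}; col 8 has {1,2,3,6,7,9}; box has {3,6,7} → only 5 remains.
R4C9 = 9: row 4 has {1,2,3,4,5,6,8}; col 9 has {2,4,5,6,7,8}; box has {3,5,6,7} → only 9 remains.
R5C2 = 5 (sole candidate).
R5C9 = 1 (sole candidate).
R6C7 = 2 (sole candidate).
R8C8 = 8 (sole candidate).
R8C9 = 3 (sole candidate).
R2C4 = 7 (sole candidate).
R4C2 = 7: row 4 has {1,2,3,4,5,6,8,9}; col 2 has {1,2,3,4,5,6,8,9}; box has {1,2,3,4,5,6,8,9} → only 7 remains.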